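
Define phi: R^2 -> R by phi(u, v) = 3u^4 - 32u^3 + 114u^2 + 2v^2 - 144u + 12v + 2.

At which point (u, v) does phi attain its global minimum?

phi(u,v) separates as P(u) + Q(v) + 2, so its minimum is min P + min Q + 2.
P'(u) = 12(u - 4)(u - 3)(u - 1) vanishes at u ∈ {1, 3, 4}; Q'(v) = 4v + 12 vanishes at v ∈ {-3}.
Local minima of P (where P''>0): P(1)=-59, P(4)=-32. Local minima of Q: Q(-3)=-18.
So the global minimum of phi is P(1) + Q(-3) + 2 = -59 − 18 + 2 = -75, attained at (1, -3).

(1, -3)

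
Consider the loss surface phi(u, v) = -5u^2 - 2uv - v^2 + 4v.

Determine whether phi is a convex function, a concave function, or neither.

phi is quadratic, so its Hessian is the constant matrix H = [[-10, -2], [-2, -2]].
det(H) = 16, tr(H) = -12.
det(H) > 0 and tr(H) < 0, so H is negative definite everywhere: concave.

concave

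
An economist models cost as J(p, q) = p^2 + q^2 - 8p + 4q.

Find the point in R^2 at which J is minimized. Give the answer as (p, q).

(4, -2)

J(p,q) separates as A(p) + B(q), so its minimum is min A + min B.
A'(p) = 2p - 8 vanishes at p ∈ {4}; B'(q) = 2q + 4 vanishes at q ∈ {-2}.
Local minima of A (where A''>0): A(4)=-16. Local minima of B: B(-2)=-4.
So the global minimum of J is A(4) + B(-2) = -16 − 4 = -20, attained at (4, -2).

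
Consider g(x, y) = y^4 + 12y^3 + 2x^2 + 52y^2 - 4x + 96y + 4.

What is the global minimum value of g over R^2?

g(x,y) separates as P(x) + Q(y) + 4, so its minimum is min P + min Q + 4.
P'(x) = 4x - 4 vanishes at x ∈ {1}; Q'(y) = 4(y + 2)(y + 3)(y + 4) vanishes at y ∈ {-4, -3, -2}.
Local minima of P (where P''>0): P(1)=-2. Local minima of Q: Q(-4)=-64, Q(-2)=-64.
So the global minimum of g is P(1) + Q(-4) + 4 = -2 − 64 + 4 = -62, attained at (1, -4).

-62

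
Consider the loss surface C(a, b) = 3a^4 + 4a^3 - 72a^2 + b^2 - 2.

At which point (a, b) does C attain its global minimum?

C(a,b) separates as P(a) + Q(b) − 2, so its minimum is min P + min Q − 2.
P'(a) = 12a(a - 3)(a + 4) vanishes at a ∈ {-4, 0, 3}; Q'(b) = 2b vanishes at b ∈ {0}.
Local minima of P (where P''>0): P(-4)=-640, P(3)=-297. Local minima of Q: Q(0)=0.
So the global minimum of C is P(-4) + Q(0) − 2 = -640 + 0 − 2 = -642, attained at (-4, 0).

(-4, 0)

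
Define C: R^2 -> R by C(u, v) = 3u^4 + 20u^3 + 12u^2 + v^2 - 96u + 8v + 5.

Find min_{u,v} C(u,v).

-72

C(u,v) separates as P(u) + Q(v) + 5, so its minimum is min P + min Q + 5.
P'(u) = 12(u - 1)(u + 2)(u + 4) vanishes at u ∈ {-4, -2, 1}; Q'(v) = 2v + 8 vanishes at v ∈ {-4}.
Local minima of P (where P''>0): P(-4)=64, P(1)=-61. Local minima of Q: Q(-4)=-16.
So the global minimum of C is P(1) + Q(-4) + 5 = -61 − 16 + 5 = -72, attained at (1, -4).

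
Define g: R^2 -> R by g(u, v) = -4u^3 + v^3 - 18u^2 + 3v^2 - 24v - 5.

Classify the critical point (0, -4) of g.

The mixed partial ∂²g/∂u∂v is 0, so the Hessian at any point is diag(g_uu, g_vv) = diag(-12(2u + 3), 6(v + 1)).
At (0, -4): H = diag(-36, -18).
Both eigenvalues are negative, so H is negative definite: a local maximum.

local maximum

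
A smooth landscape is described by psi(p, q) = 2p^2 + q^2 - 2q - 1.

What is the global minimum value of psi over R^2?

psi(p,q) separates as A(p) + B(q) − 1, so its minimum is min A + min B − 1.
A'(p) = 4p vanishes at p ∈ {0}; B'(q) = 2q - 2 vanishes at q ∈ {1}.
Local minima of A (where A''>0): A(0)=0. Local minima of B: B(1)=-1.
So the global minimum of psi is A(0) + B(1) − 1 = 0 − 1 − 1 = -2, attained at (0, 1).

-2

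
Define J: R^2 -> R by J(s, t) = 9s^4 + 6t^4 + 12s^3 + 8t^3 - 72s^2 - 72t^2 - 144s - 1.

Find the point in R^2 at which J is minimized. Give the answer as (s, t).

(2, -3)

J(s,t) separates as P(s) + Q(t) − 1, so its minimum is min P + min Q − 1.
P'(s) = 36(s - 2)(s + 1)(s + 2) vanishes at s ∈ {-2, -1, 2}; Q'(t) = 24t(t - 2)(t + 3) vanishes at t ∈ {-3, 0, 2}.
Local minima of P (where P''>0): P(-2)=48, P(2)=-336. Local minima of Q: Q(-3)=-378, Q(2)=-128.
So the global minimum of J is P(2) + Q(-3) − 1 = -336 − 378 − 1 = -715, attained at (2, -3).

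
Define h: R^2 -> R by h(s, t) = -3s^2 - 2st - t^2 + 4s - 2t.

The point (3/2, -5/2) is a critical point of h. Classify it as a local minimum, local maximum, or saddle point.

The Hessian of h is constant: H = [[-6, -2], [-2, -2]].
det(H) = (-6)·(-2) − (-2)² = 8.
det(H) > 0 and tr(H) = -8 < 0, so H is negative definite and the point is a local maximum.

local maximum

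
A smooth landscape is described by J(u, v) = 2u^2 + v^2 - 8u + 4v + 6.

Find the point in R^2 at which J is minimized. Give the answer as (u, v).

(2, -2)

J(u,v) separates as P(u) + Q(v) + 6, so its minimum is min P + min Q + 6.
P'(u) = 4u - 8 vanishes at u ∈ {2}; Q'(v) = 2v + 4 vanishes at v ∈ {-2}.
Local minima of P (where P''>0): P(2)=-8. Local minima of Q: Q(-2)=-4.
So the global minimum of J is P(2) + Q(-2) + 6 = -8 − 4 + 6 = -6, attained at (2, -2).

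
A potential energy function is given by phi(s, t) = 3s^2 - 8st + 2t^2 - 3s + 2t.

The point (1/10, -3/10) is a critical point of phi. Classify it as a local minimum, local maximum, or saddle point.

The Hessian of phi is constant: H = [[6, -8], [-8, 4]].
det(H) = 6·4 − (-8)² = -40.
Since det(H) < 0, H is indefinite and the critical point is a saddle point.

saddle point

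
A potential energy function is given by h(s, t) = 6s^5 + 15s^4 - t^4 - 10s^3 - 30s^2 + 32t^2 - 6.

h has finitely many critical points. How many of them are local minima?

2

h separates as a function of s plus a function of t, so ∇h=0 decouples.
∂h/∂s = 30s(s - 1)(s + 1)(s + 2) = 0 at s ∈ {-2, -1, 0, 1}; ∂h/∂t = -4t(t - 4)(t + 4) = 0 at t ∈ {-4, 0, 4}.
The Hessian is diagonal: diag(h_ss, h_tt). Second derivatives: h_ss(-2)=-180, h_ss(-1)=60, h_ss(0)=-60, h_ss(1)=180; h_tt(-4)=-128, h_tt(0)=64, h_tt(4)=-128.
Local minima occur where both diagonal entries positive: (-1, 0), (1, 0). Count: 2.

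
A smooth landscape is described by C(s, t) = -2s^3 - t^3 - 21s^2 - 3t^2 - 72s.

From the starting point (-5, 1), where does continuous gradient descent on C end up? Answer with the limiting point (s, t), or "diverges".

diverges

C is separable, so gradient descent decouples: s follows -∂C/∂s, t follows -∂C/∂t.
∂C/∂s = -6(s + 3)(s + 4); at s=-5 this is -12, so s increases.
∂C/∂t = -3t(t + 2); at t=1 this is -9, so t increases.
The t-coordinate has no critical point in that direction and runs off to infinity.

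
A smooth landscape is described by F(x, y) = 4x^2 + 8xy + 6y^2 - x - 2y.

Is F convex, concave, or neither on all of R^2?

convex

F is quadratic, so its Hessian is the constant matrix H = [[8, 8], [8, 12]].
det(H) = 32, tr(H) = 20.
det(H) > 0 and tr(H) > 0, so H is positive definite everywhere: convex.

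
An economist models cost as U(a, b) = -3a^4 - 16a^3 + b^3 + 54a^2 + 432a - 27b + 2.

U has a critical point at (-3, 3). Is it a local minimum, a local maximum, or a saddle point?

The mixed partial ∂²U/∂a∂b is 0, so the Hessian at any point is diag(U_aa, U_bb) = diag(12(-3a^2 - 8a + 9), 6b).
At (-3, 3): H = diag(72, 18).
Both eigenvalues are positive, so H is positive definite: a local minimum.

local minimum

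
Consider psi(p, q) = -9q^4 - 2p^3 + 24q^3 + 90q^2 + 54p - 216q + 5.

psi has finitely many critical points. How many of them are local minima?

1

psi separates as a function of p plus a function of q, so ∇psi=0 decouples.
∂psi/∂p = -6(p - 3)(p + 3) = 0 at p ∈ {-3, 3}; ∂psi/∂q = -36(q - 3)(q - 1)(q + 2) = 0 at q ∈ {-2, 1, 3}.
The Hessian is diagonal: diag(psi_pp, psi_qq). Second derivatives: psi_pp(-3)=36, psi_pp(3)=-36; psi_qq(-2)=-540, psi_qq(1)=216, psi_qq(3)=-360.
Local minima occur where both diagonal entries positive: (-3, 1). Count: 1.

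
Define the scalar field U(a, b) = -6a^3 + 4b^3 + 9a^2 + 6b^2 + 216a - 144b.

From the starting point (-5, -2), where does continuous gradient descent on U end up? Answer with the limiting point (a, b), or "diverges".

(-3, 3)

U is separable, so gradient descent decouples: a follows -∂U/∂a, b follows -∂U/∂b.
∂U/∂a = -18(a - 4)(a + 3); at a=-5 this is -324, so a increases.
∂U/∂b = 12(b - 3)(b + 4); at b=-2 this is -120, so b increases.
a converges to its nearest critical value -3 (a local min of the a-part); b converges to 3. The iterate converges to (-3, 3).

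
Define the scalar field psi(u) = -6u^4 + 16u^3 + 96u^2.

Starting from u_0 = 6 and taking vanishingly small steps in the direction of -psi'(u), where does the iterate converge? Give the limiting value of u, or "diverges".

psi'(u) = -24u(u - 4)(u + 2), so psi'(6) = -2304.
Gradient descent moves in the -psi' direction, i.e. u is increasing.
There is no critical point above u=6, and psi' keeps the same sign, so the iterate runs off to +∞.

diverges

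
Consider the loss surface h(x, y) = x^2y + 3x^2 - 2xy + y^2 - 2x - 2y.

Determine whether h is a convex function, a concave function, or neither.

The term x^2y is cubic, so the Hessian is not constant.
∂²h/∂x² = 2y + 6, which takes both signs as y varies (negative for sufficiently negative y). A diagonal entry of the Hessian changing sign means the Hessian is neither positive- nor negative-semidefinite on all of R^2.

neither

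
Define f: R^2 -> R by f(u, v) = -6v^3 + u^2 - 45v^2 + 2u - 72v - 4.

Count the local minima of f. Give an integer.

1

f separates as a function of u plus a function of v, so ∇f=0 decouples.
∂f/∂u = 2(u + 1) = 0 at u ∈ {-1}; ∂f/∂v = -18(v + 1)(v + 4) = 0 at v ∈ {-4, -1}.
The Hessian is diagonal: diag(f_uu, f_vv). Second derivatives: f_uu(-1)=2; f_vv(-4)=54, f_vv(-1)=-54.
Local minima occur where both diagonal entries positive: (-1, -4). Count: 1.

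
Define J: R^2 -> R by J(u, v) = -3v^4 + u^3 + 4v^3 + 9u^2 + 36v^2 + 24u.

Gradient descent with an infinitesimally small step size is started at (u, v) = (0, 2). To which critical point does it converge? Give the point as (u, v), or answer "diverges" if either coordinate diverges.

J is separable, so gradient descent decouples: u follows -∂J/∂u, v follows -∂J/∂v.
∂J/∂u = 3(u + 2)(u + 4); at u=0 this is 24, so u decreases.
∂J/∂v = -12v(v - 3)(v + 2); at v=2 this is 96, so v decreases.
u converges to its nearest critical value -2 (a local min of the u-part); v converges to 0. The iterate converges to (-2, 0).

(-2, 0)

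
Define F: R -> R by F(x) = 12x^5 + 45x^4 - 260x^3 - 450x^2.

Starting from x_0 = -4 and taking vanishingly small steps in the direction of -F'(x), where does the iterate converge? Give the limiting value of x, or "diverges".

F'(x) = 60x(x - 3)(x + 1)(x + 5), so F'(-4) = -5040.
Gradient descent moves in the -F' direction, i.e. x is increasing.
The nearest critical point in that direction is x = -1, where F'' = 960 > 0 (a local minimum). The iterate converges there.

-1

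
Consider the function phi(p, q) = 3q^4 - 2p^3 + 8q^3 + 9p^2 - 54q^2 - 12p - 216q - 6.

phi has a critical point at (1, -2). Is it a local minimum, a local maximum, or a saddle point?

The mixed partial ∂²phi/∂p∂q is 0, so the Hessian at any point is diag(phi_pp, phi_qq) = diag(6(-2p + 3), 12(3q^2 + 4q - 9)).
At (1, -2): H = diag(6, -60).
The eigenvalues have opposite signs, so H is indefinite: a saddle point.

saddle point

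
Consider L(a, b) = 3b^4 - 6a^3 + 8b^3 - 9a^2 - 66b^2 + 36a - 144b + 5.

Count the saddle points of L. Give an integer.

3

L separates as a function of a plus a function of b, so ∇L=0 decouples.
∂L/∂a = -18(a - 1)(a + 2) = 0 at a ∈ {-2, 1}; ∂L/∂b = 12(b - 3)(b + 1)(b + 4) = 0 at b ∈ {-4, -1, 3}.
The Hessian is diagonal: diag(L_aa, L_bb). Second derivatives: L_aa(-2)=54, L_aa(1)=-54; L_bb(-4)=252, L_bb(-1)=-144, L_bb(3)=336.
Saddle points occur where the two diagonal entries have opposite signs: (-2, -1), (1, -4), (1, 3). Count: 3.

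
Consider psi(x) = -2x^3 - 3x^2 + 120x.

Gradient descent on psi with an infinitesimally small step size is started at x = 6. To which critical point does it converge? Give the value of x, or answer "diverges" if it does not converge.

psi'(x) = -6(x - 4)(x + 5), so psi'(6) = -132.
Gradient descent moves in the -psi' direction, i.e. x is increasing.
There is no critical point above x=6, and psi' keeps the same sign, so the iterate runs off to +∞.

diverges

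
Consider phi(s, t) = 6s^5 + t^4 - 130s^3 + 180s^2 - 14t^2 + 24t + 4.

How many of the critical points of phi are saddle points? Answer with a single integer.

6

phi separates as a function of s plus a function of t, so ∇phi=0 decouples.
∂phi/∂s = 30s(s - 3)(s - 1)(s + 4) = 0 at s ∈ {-4, 0, 1, 3}; ∂phi/∂t = 4(t - 2)(t - 1)(t + 3) = 0 at t ∈ {-3, 1, 2}.
The Hessian is diagonal: diag(phi_ss, phi_tt). Second derivatives: phi_ss(-4)=-4200, phi_ss(0)=360, phi_ss(1)=-300, phi_ss(3)=1260; phi_tt(-3)=80, phi_tt(1)=-16, phi_tt(2)=20.
Saddle points occur where the two diagonal entries have opposite signs: (-4, -3), (-4, 2), (0, 1), (1, -3), (1, 2), (3, 1). Count: 6.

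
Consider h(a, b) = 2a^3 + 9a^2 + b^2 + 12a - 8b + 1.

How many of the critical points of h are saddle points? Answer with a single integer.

h separates as a function of a plus a function of b, so ∇h=0 decouples.
∂h/∂a = 6(a + 1)(a + 2) = 0 at a ∈ {-2, -1}; ∂h/∂b = 2(b - 4) = 0 at b ∈ {4}.
The Hessian is diagonal: diag(h_aa, h_bb). Second derivatives: h_aa(-2)=-6, h_aa(-1)=6; h_bb(4)=2.
Saddle points occur where the two diagonal entries have opposite signs: (-2, 4). Count: 1.

1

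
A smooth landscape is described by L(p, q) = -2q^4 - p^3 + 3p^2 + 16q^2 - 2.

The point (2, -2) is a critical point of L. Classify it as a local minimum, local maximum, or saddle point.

local maximum

The mixed partial ∂²L/∂p∂q is 0, so the Hessian at any point is diag(L_pp, L_qq) = diag(6(-p + 1), 8(-3q^2 + 4)).
At (2, -2): H = diag(-6, -64).
Both eigenvalues are negative, so H is negative definite: a local maximum.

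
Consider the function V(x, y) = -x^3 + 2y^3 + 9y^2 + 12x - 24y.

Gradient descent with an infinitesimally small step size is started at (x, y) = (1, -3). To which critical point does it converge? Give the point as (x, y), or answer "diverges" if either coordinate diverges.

V is separable, so gradient descent decouples: x follows -∂V/∂x, y follows -∂V/∂y.
∂V/∂x = -3(x - 2)(x + 2); at x=1 this is 9, so x decreases.
∂V/∂y = 6(y - 1)(y + 4); at y=-3 this is -24, so y increases.
x converges to its nearest critical value -2 (a local min of the x-part); y converges to 1. The iterate converges to (-2, 1).

(-2, 1)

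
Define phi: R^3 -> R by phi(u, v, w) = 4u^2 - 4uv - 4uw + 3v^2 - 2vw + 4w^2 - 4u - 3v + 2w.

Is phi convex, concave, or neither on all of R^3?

convex

phi is quadratic, so its Hessian is the constant matrix H = [[8, -4, -4], [-4, 6, -2], [-4, -2, 8]].
Leading principal minors: 8, 32, 64.
All positive ⇒ H ≻ 0 ⇒ convex.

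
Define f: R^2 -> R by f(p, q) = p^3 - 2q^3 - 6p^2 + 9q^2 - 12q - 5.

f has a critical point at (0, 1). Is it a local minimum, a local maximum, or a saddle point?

The mixed partial ∂²f/∂p∂q is 0, so the Hessian at any point is diag(f_pp, f_qq) = diag(6(p - 2), 6(-2q + 3)).
At (0, 1): H = diag(-12, 6).
The eigenvalues have opposite signs, so H is indefinite: a saddle point.

saddle point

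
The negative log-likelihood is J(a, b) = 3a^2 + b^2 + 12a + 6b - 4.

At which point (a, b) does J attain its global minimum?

(-2, -3)

J(a,b) separates as P(a) + Q(b) − 4, so its minimum is min P + min Q − 4.
P'(a) = 6a + 12 vanishes at a ∈ {-2}; Q'(b) = 2b + 6 vanishes at b ∈ {-3}.
Local minima of P (where P''>0): P(-2)=-12. Local minima of Q: Q(-3)=-9.
So the global minimum of J is P(-2) + Q(-3) − 4 = -12 − 9 − 4 = -25, attained at (-2, -3).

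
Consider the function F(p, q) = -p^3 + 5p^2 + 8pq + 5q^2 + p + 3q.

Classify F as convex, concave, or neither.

The term -p^3 is cubic, so the Hessian is not constant.
∂²F/∂p² = -6p + 10, which takes both signs as p varies (negative for sufficiently large p). A diagonal entry of the Hessian changing sign means the Hessian is neither positive- nor negative-semidefinite on all of R^2.

neither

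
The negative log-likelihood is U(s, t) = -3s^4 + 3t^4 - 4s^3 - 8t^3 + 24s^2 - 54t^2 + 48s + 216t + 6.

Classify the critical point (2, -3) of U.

saddle point

The mixed partial ∂²U/∂s∂t is 0, so the Hessian at any point is diag(U_ss, U_tt) = diag(12(-3s^2 - 2s + 4), 12(3t^2 - 4t - 9)).
At (2, -3): H = diag(-144, 360).
The eigenvalues have opposite signs, so H is indefinite: a saddle point.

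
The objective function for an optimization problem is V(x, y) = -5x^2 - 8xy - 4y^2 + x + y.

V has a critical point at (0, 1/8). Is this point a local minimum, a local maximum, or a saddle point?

local maximum

The Hessian of V is constant: H = [[-10, -8], [-8, -8]].
det(H) = (-10)·(-8) − (-8)² = 16.
det(H) > 0 and tr(H) = -18 < 0, so H is negative definite and the point is a local maximum.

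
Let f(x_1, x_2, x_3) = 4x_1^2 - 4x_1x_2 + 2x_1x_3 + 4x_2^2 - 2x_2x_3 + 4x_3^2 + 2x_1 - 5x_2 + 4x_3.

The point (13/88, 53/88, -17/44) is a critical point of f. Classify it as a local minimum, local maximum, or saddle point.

local minimum

The Hessian is constant: H = [[8, -4, 2], [-4, 8, -2], [2, -2, 8]].
Leading principal minors: Δ₁ = 8, Δ₂ = 48, Δ₃ = 352.
All leading minors are positive, so H is positive definite: a local minimum.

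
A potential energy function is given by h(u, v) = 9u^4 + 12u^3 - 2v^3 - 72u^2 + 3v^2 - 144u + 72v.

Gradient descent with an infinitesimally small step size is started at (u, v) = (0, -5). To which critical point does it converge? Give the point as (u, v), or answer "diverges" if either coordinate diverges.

(2, -3)

h is separable, so gradient descent decouples: u follows -∂h/∂u, v follows -∂h/∂v.
∂h/∂u = 36(u - 2)(u + 1)(u + 2); at u=0 this is -144, so u increases.
∂h/∂v = -6(v - 4)(v + 3); at v=-5 this is -108, so v increases.
u converges to its nearest critical value 2 (a local min of the u-part); v converges to -3. The iterate converges to (2, -3).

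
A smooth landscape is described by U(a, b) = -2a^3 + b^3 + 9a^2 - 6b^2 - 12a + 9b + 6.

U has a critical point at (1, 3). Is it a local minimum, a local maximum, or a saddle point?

local minimum

The mixed partial ∂²U/∂a∂b is 0, so the Hessian at any point is diag(U_aa, U_bb) = diag(6(-2a + 3), 6(b - 2)).
At (1, 3): H = diag(6, 6).
Both eigenvalues are positive, so H is positive definite: a local minimum.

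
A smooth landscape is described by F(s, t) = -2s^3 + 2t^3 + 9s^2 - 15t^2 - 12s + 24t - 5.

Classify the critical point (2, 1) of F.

local maximum

The mixed partial ∂²F/∂s∂t is 0, so the Hessian at any point is diag(F_ss, F_tt) = diag(6(-2s + 3), 6(2t - 5)).
At (2, 1): H = diag(-6, -18).
Both eigenvalues are negative, so H is negative definite: a local maximum.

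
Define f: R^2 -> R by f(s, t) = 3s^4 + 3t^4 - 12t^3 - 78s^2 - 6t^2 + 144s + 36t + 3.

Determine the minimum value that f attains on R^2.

-1080

f(s,t) separates as P(s) + Q(t) + 3, so its minimum is min P + min Q + 3.
P'(s) = 12(s - 3)(s - 1)(s + 4) vanishes at s ∈ {-4, 1, 3}; Q'(t) = 12(t - 3)(t - 1)(t + 1) vanishes at t ∈ {-1, 1, 3}.
Local minima of P (where P''>0): P(-4)=-1056, P(3)=-27. Local minima of Q: Q(-1)=-27, Q(3)=-27.
So the global minimum of f is P(-4) + Q(-1) + 3 = -1056 − 27 + 3 = -1080, attained at (-4, -1).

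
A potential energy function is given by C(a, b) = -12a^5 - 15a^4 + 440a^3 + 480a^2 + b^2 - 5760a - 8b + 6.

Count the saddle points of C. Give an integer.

2

C separates as a function of a plus a function of b, so ∇C=0 decouples.
∂C/∂a = -60(a - 4)(a - 2)(a + 3)(a + 4) = 0 at a ∈ {-4, -3, 2, 4}; ∂C/∂b = 2(b - 4) = 0 at b ∈ {4}.
The Hessian is diagonal: diag(C_aa, C_bb). Second derivatives: C_aa(-4)=2880, C_aa(-3)=-2100, C_aa(2)=3600, C_aa(4)=-6720; C_bb(4)=2.
Saddle points occur where the two diagonal entries have opposite signs: (-3, 4), (4, 4). Count: 2.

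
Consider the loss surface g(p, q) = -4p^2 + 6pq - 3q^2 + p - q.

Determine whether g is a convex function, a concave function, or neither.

g is quadratic, so its Hessian is the constant matrix H = [[-8, 6], [6, -6]].
det(H) = 12, tr(H) = -14.
det(H) > 0 and tr(H) < 0, so H is negative definite everywhere: concave.

concave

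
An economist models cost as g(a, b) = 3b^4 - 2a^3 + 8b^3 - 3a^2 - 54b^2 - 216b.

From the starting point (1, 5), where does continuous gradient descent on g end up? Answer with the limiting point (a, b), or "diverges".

diverges

g is separable, so gradient descent decouples: a follows -∂g/∂a, b follows -∂g/∂b.
∂g/∂a = -6a(a + 1); at a=1 this is -12, so a increases.
∂g/∂b = 12(b - 3)(b + 2)(b + 3); at b=5 this is 1344, so b decreases.
The a-coordinate has no critical point in that direction and runs off to infinity.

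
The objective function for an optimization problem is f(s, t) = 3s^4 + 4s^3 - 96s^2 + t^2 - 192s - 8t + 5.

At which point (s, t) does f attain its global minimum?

f(s,t) separates as P(s) + Q(t) + 5, so its minimum is min P + min Q + 5.
P'(s) = 12(s - 4)(s + 1)(s + 4) vanishes at s ∈ {-4, -1, 4}; Q'(t) = 2(t - 4) vanishes at t ∈ {4}.
Local minima of P (where P''>0): P(-4)=-256, P(4)=-1280. Local minima of Q: Q(4)=-16.
So the global minimum of f is P(4) + Q(4) + 5 = -1280 − 16 + 5 = -1291, attained at (4, 4).

(4, 4)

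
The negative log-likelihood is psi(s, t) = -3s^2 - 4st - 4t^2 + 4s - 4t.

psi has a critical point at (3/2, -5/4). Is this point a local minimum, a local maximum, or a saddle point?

The Hessian of psi is constant: H = [[-6, -4], [-4, -8]].
det(H) = (-6)·(-8) − (-4)² = 32.
det(H) > 0 and tr(H) = -14 < 0, so H is negative definite and the point is a local maximum.

local maximum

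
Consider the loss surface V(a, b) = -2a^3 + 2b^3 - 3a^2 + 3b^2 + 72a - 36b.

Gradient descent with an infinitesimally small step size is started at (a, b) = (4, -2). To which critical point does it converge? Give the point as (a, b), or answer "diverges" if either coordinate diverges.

V is separable, so gradient descent decouples: a follows -∂V/∂a, b follows -∂V/∂b.
∂V/∂a = -6(a - 3)(a + 4); at a=4 this is -48, so a increases.
∂V/∂b = 6(b - 2)(b + 3); at b=-2 this is -24, so b increases.
The a-coordinate has no critical point in that direction and runs off to infinity.

diverges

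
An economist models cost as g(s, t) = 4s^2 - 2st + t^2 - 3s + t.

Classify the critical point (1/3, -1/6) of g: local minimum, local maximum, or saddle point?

The Hessian of g is constant: H = [[8, -2], [-2, 2]].
det(H) = 8·2 − (-2)² = 12.
det(H) > 0 and tr(H) = 10 > 0, so H is positive definite and the point is a local minimum.

local minimum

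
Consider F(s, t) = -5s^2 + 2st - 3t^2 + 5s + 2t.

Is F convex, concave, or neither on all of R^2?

F is quadratic, so its Hessian is the constant matrix H = [[-10, 2], [2, -6]].
det(H) = 56, tr(H) = -16.
det(H) > 0 and tr(H) < 0, so H is negative definite everywhere: concave.

concave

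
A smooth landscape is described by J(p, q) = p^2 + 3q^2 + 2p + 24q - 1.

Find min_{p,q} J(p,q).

J(p,q) separates as A(p) + B(q) − 1, so its minimum is min A + min B − 1.
A'(p) = 2p + 2 vanishes at p ∈ {-1}; B'(q) = 6q + 24 vanishes at q ∈ {-4}.
Local minima of A (where A''>0): A(-1)=-1. Local minima of B: B(-4)=-48.
So the global minimum of J is A(-1) + B(-4) − 1 = -1 − 48 − 1 = -50, attained at (-1, -4).

-50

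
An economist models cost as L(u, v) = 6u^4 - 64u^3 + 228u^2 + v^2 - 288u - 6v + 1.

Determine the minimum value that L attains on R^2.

-126

L(u,v) separates as P(u) + Q(v) + 1, so its minimum is min P + min Q + 1.
P'(u) = 24(u - 4)(u - 3)(u - 1) vanishes at u ∈ {1, 3, 4}; Q'(v) = 2v - 6 vanishes at v ∈ {3}.
Local minima of P (where P''>0): P(1)=-118, P(4)=-64. Local minima of Q: Q(3)=-9.
So the global minimum of L is P(1) + Q(3) + 1 = -118 − 9 + 1 = -126, attained at (1, 3).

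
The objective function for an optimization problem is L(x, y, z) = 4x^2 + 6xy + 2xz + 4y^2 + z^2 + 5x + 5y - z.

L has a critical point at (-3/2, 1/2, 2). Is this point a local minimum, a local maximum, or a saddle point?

local minimum

The Hessian is constant: H = [[8, 6, 2], [6, 8, 0], [2, 0, 2]].
Leading principal minors: Δ₁ = 8, Δ₂ = 28, Δ₃ = 24.
All leading minors are positive, so H is positive definite: a local minimum.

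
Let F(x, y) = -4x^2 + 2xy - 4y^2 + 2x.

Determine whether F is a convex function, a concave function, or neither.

concave

F is quadratic, so its Hessian is the constant matrix H = [[-8, 2], [2, -8]].
det(H) = 60, tr(H) = -16.
det(H) > 0 and tr(H) < 0, so H is negative definite everywhere: concave.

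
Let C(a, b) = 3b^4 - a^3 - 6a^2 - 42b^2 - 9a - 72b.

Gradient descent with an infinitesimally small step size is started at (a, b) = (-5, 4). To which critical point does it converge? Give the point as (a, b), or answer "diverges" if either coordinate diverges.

(-3, 3)

C is separable, so gradient descent decouples: a follows -∂C/∂a, b follows -∂C/∂b.
∂C/∂a = -3(a + 1)(a + 3); at a=-5 this is -24, so a increases.
∂C/∂b = 12(b - 3)(b + 1)(b + 2); at b=4 this is 360, so b decreases.
a converges to its nearest critical value -3 (a local min of the a-part); b converges to 3. The iterate converges to (-3, 3).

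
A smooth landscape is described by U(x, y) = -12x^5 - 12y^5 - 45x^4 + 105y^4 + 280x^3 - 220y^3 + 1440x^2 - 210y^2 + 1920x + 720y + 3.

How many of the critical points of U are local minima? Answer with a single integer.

4

U separates as a function of x plus a function of y, so ∇U=0 decouples.
∂U/∂x = -60(x - 4)(x + 1)(x + 2)(x + 4) = 0 at x ∈ {-4, -2, -1, 4}; ∂U/∂y = -60(y - 4)(y - 3)(y - 1)(y + 1) = 0 at y ∈ {-1, 1, 3, 4}.
The Hessian is diagonal: diag(U_xx, U_yy). Second derivatives: U_xx(-4)=2880, U_xx(-2)=-720, U_xx(-1)=900, U_xx(4)=-14400; U_yy(-1)=2400, U_yy(1)=-720, U_yy(3)=480, U_yy(4)=-900.
Local minima occur where both diagonal entries positive: (-4, -1), (-4, 3), (-1, -1), (-1, 3). Count: 4.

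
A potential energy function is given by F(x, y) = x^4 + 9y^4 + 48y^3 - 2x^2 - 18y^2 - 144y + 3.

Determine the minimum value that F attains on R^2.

F(x,y) separates as P(x) + Q(y) + 3, so its minimum is min P + min Q + 3.
P'(x) = 4x(x - 1)(x + 1) vanishes at x ∈ {-1, 0, 1}; Q'(y) = 36(y - 1)(y + 1)(y + 4) vanishes at y ∈ {-4, -1, 1}.
Local minima of P (where P''>0): P(-1)=-1, P(1)=-1. Local minima of Q: Q(-4)=-480, Q(1)=-105.
So the global minimum of F is P(-1) + Q(-4) + 3 = -1 − 480 + 3 = -478, attained at (-1, -4).

-478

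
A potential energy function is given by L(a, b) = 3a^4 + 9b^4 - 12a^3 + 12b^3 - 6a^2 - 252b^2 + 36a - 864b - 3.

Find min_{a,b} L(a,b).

-4446

L(a,b) separates as P(a) + Q(b) − 3, so its minimum is min P + min Q − 3.
P'(a) = 12(a - 3)(a - 1)(a + 1) vanishes at a ∈ {-1, 1, 3}; Q'(b) = 36(b - 4)(b + 2)(b + 3) vanishes at b ∈ {-3, -2, 4}.
Local minima of P (where P''>0): P(-1)=-27, P(3)=-27. Local minima of Q: Q(-3)=729, Q(4)=-4416.
So the global minimum of L is P(-1) + Q(4) − 3 = -27 − 4416 − 3 = -4446, attained at (-1, 4).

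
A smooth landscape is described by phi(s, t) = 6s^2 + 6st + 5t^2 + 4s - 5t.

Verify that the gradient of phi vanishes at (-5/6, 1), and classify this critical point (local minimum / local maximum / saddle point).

∇phi = (12s + 6t + 4, 6s + 10t - 5); substituting (-5/6, 1) gives ∇phi = (0, 0), so (-5/6, 1) is indeed a critical point.
The Hessian of phi is constant: H = [[12, 6], [6, 10]].
det(H) = 12·10 − 6² = 84.
det(H) > 0 and tr(H) = 22 > 0, so H is positive definite and the point is a local minimum.

local minimum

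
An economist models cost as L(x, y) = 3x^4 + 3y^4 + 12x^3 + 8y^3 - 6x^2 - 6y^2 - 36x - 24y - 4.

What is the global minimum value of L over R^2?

L(x,y) separates as P(x) + Q(y) − 4, so its minimum is min P + min Q − 4.
P'(x) = 12(x - 1)(x + 1)(x + 3) vanishes at x ∈ {-3, -1, 1}; Q'(y) = 12(y - 1)(y + 1)(y + 2) vanishes at y ∈ {-2, -1, 1}.
Local minima of P (where P''>0): P(-3)=-27, P(1)=-27. Local minima of Q: Q(-2)=8, Q(1)=-19.
So the global minimum of L is P(-3) + Q(1) − 4 = -27 − 19 − 4 = -50, attained at (-3, 1).

-50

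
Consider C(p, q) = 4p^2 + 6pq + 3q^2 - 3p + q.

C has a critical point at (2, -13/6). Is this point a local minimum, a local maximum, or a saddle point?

local minimum

The Hessian of C is constant: H = [[8, 6], [6, 6]].
det(H) = 8·6 − 6² = 12.
det(H) > 0 and tr(H) = 14 > 0, so H is positive definite and the point is a local minimum.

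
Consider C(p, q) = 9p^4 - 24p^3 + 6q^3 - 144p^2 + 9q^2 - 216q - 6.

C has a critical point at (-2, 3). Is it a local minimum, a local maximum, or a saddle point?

local minimum

The mixed partial ∂²C/∂p∂q is 0, so the Hessian at any point is diag(C_pp, C_qq) = diag(36(3p^2 - 4p - 8), 18(2q + 1)).
At (-2, 3): H = diag(432, 126).
Both eigenvalues are positive, so H is positive definite: a local minimum.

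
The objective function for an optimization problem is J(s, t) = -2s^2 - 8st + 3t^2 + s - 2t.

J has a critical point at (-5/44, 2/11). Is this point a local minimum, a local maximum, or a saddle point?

The Hessian of J is constant: H = [[-4, -8], [-8, 6]].
det(H) = (-4)·6 − (-8)² = -88.
Since det(H) < 0, H is indefinite and the critical point is a saddle point.

saddle point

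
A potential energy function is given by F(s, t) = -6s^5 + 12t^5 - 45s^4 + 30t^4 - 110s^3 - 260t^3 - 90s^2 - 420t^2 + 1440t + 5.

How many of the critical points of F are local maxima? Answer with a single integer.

4

F separates as a function of s plus a function of t, so ∇F=0 decouples.
∂F/∂s = -30s(s + 1)(s + 2)(s + 3) = 0 at s ∈ {-3, -2, -1, 0}; ∂F/∂t = 60(t - 3)(t - 1)(t + 2)(t + 4) = 0 at t ∈ {-4, -2, 1, 3}.
The Hessian is diagonal: diag(F_ss, F_tt). Second derivatives: F_ss(-3)=180, F_ss(-2)=-60, F_ss(-1)=60, F_ss(0)=-180; F_tt(-4)=-4200, F_tt(-2)=1800, F_tt(1)=-1800, F_tt(3)=4200.
Local maxima occur where both diagonal entries negative: (-2, -4), (-2, 1), (0, -4), (0, 1). Count: 4.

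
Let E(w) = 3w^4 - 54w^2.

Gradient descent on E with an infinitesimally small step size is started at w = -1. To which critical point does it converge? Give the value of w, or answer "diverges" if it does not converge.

-3

E'(w) = 12w(w - 3)(w + 3), so E'(-1) = 96.
Gradient descent moves in the -E' direction, i.e. w is decreasing.
The nearest critical point in that direction is w = -3, where E'' = 216 > 0 (a local minimum). The iterate converges there.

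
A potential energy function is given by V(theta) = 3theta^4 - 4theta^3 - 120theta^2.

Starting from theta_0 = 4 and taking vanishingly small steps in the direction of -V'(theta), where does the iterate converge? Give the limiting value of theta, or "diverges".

V'(theta) = 12theta(theta - 5)(theta + 4), so V'(4) = -384.
Gradient descent moves in the -V' direction, i.e. theta is increasing.
The nearest critical point in that direction is theta = 5, where V'' = 540 > 0 (a local minimum). The iterate converges there.

5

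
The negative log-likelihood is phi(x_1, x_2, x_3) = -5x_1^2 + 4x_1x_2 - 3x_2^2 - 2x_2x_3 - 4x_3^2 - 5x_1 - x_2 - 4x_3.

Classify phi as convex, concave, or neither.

concave

phi is quadratic, so its Hessian is the constant matrix H = [[-10, 4, 0], [4, -6, -2], [0, -2, -8]].
Leading principal minors: -10, 44, -312.
Signs alternate −, +, − ⇒ H ≺ 0 ⇒ concave.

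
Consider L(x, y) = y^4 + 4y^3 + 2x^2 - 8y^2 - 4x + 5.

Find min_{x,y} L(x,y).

-125

L(x,y) separates as P(x) + Q(y) + 5, so its minimum is min P + min Q + 5.
P'(x) = 4x - 4 vanishes at x ∈ {1}; Q'(y) = 4y(y - 1)(y + 4) vanishes at y ∈ {-4, 0, 1}.
Local minima of P (where P''>0): P(1)=-2. Local minima of Q: Q(-4)=-128, Q(1)=-3.
So the global minimum of L is P(1) + Q(-4) + 5 = -2 − 128 + 5 = -125, attained at (1, -4).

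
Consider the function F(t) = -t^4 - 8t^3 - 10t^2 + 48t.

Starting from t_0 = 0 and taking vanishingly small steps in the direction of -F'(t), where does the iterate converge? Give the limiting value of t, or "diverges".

F'(t) = -4(t - 1)(t + 3)(t + 4), so F'(0) = 48.
Gradient descent moves in the -F' direction, i.e. t is decreasing.
The nearest critical point in that direction is t = -3, where F'' = 16 > 0 (a local minimum). The iterate converges there.

-3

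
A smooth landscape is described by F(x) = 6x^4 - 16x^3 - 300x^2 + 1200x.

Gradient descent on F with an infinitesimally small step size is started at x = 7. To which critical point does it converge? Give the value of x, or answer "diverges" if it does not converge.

5

F'(x) = 24(x - 5)(x - 2)(x + 5), so F'(7) = 2880.
Gradient descent moves in the -F' direction, i.e. x is decreasing.
The nearest critical point in that direction is x = 5, where F'' = 720 > 0 (a local minimum). The iterate converges there.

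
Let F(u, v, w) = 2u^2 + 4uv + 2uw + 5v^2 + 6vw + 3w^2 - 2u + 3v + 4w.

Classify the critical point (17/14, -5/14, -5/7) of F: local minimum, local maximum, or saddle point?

local minimum

The Hessian is constant: H = [[4, 4, 2], [4, 10, 6], [2, 6, 6]].
Leading principal minors: Δ₁ = 4, Δ₂ = 24, Δ₃ = 56.
All leading minors are positive, so H is positive definite: a local minimum.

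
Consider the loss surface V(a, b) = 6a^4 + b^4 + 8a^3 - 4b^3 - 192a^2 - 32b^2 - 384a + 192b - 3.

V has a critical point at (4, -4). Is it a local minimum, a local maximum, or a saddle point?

The mixed partial ∂²V/∂a∂b is 0, so the Hessian at any point is diag(V_aa, V_bb) = diag(24(3a^2 + 2a - 16), 4(3b^2 - 6b - 16)).
At (4, -4): H = diag(960, 224).
Both eigenvalues are positive, so H is positive definite: a local minimum.

local minimum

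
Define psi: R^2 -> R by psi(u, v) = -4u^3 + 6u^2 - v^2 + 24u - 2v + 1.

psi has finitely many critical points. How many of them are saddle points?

1

psi separates as a function of u plus a function of v, so ∇psi=0 decouples.
∂psi/∂u = -12(u - 2)(u + 1) = 0 at u ∈ {-1, 2}; ∂psi/∂v = -2(v + 1) = 0 at v ∈ {-1}.
The Hessian is diagonal: diag(psi_uu, psi_vv). Second derivatives: psi_uu(-1)=36, psi_uu(2)=-36; psi_vv(-1)=-2.
Saddle points occur where the two diagonal entries have opposite signs: (-1, -1). Count: 1.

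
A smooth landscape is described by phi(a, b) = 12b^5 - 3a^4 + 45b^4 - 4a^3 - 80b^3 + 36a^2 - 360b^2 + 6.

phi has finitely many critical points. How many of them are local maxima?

phi separates as a function of a plus a function of b, so ∇phi=0 decouples.
∂phi/∂a = -12a(a - 2)(a + 3) = 0 at a ∈ {-3, 0, 2}; ∂phi/∂b = 60b(b - 2)(b + 2)(b + 3) = 0 at b ∈ {-3, -2, 0, 2}.
The Hessian is diagonal: diag(phi_aa, phi_bb). Second derivatives: phi_aa(-3)=-180, phi_aa(0)=72, phi_aa(2)=-120; phi_bb(-3)=-900, phi_bb(-2)=480, phi_bb(0)=-720, phi_bb(2)=2400.
Local maxima occur where both diagonal entries negative: (-3, -3), (-3, 0), (2, -3), (2, 0). Count: 4.

4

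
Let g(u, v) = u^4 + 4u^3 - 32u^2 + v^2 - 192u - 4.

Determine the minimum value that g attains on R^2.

-772

g(u,v) separates as P(u) + Q(v) − 4, so its minimum is min P + min Q − 4.
P'(u) = 4(u - 4)(u + 3)(u + 4) vanishes at u ∈ {-4, -3, 4}; Q'(v) = 2v vanishes at v ∈ {0}.
Local minima of P (where P''>0): P(-4)=256, P(4)=-768. Local minima of Q: Q(0)=0.
So the global minimum of g is P(4) + Q(0) − 4 = -768 + 0 − 4 = -772, attained at (4, 0).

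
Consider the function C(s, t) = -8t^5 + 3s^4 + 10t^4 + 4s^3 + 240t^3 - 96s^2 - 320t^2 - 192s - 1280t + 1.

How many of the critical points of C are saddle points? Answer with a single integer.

C separates as a function of s plus a function of t, so ∇C=0 decouples.
∂C/∂s = 12(s - 4)(s + 1)(s + 4) = 0 at s ∈ {-4, -1, 4}; ∂C/∂t = -40(t - 4)(t - 2)(t + 1)(t + 4) = 0 at t ∈ {-4, -1, 2, 4}.
The Hessian is diagonal: diag(C_ss, C_tt). Second derivatives: C_ss(-4)=288, C_ss(-1)=-180, C_ss(4)=480; C_tt(-4)=5760, C_tt(-1)=-1800, C_tt(2)=1440, C_tt(4)=-3200.
Saddle points occur where the two diagonal entries have opposite signs: (-4, -1), (-4, 4), (-1, -4), (-1, 2), (4, -1), (4, 4). Count: 6.

6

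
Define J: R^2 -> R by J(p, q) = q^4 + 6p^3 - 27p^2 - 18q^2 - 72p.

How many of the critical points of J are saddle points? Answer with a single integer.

3

J separates as a function of p plus a function of q, so ∇J=0 decouples.
∂J/∂p = 18(p - 4)(p + 1) = 0 at p ∈ {-1, 4}; ∂J/∂q = 4q(q - 3)(q + 3) = 0 at q ∈ {-3, 0, 3}.
The Hessian is diagonal: diag(J_pp, J_qq). Second derivatives: J_pp(-1)=-90, J_pp(4)=90; J_qq(-3)=72, J_qq(0)=-36, J_qq(3)=72.
Saddle points occur where the two diagonal entries have opposite signs: (-1, -3), (-1, 3), (4, 0). Count: 3.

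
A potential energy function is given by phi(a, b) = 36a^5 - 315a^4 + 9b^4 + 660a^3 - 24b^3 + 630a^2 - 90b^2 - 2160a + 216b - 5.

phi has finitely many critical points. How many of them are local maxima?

phi separates as a function of a plus a function of b, so ∇phi=0 decouples.
∂phi/∂a = 180(a - 4)(a - 3)(a - 1)(a + 1) = 0 at a ∈ {-1, 1, 3, 4}; ∂phi/∂b = 36(b - 3)(b - 1)(b + 2) = 0 at b ∈ {-2, 1, 3}.
The Hessian is diagonal: diag(phi_aa, phi_bb). Second derivatives: phi_aa(-1)=-7200, phi_aa(1)=2160, phi_aa(3)=-1440, phi_aa(4)=2700; phi_bb(-2)=540, phi_bb(1)=-216, phi_bb(3)=360.
Local maxima occur where both diagonal entries negative: (-1, 1), (3, 1). Count: 2.

2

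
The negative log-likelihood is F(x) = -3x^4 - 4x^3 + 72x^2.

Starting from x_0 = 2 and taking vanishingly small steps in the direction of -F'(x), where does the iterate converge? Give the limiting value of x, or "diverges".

0

F'(x) = -12x(x - 3)(x + 4), so F'(2) = 144.
Gradient descent moves in the -F' direction, i.e. x is decreasing.
The nearest critical point in that direction is x = 0, where F'' = 144 > 0 (a local minimum). The iterate converges there.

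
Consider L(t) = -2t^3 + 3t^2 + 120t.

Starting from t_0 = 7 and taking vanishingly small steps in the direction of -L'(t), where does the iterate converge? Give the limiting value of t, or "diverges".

L'(t) = -6(t - 5)(t + 4), so L'(7) = -132.
Gradient descent moves in the -L' direction, i.e. t is increasing.
There is no critical point above t=7, and L' keeps the same sign, so the iterate runs off to +∞.

diverges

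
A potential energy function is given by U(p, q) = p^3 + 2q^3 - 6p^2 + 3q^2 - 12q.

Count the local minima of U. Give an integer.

U separates as a function of p plus a function of q, so ∇U=0 decouples.
∂U/∂p = 3p(p - 4) = 0 at p ∈ {0, 4}; ∂U/∂q = 6(q - 1)(q + 2) = 0 at q ∈ {-2, 1}.
The Hessian is diagonal: diag(U_pp, U_qq). Second derivatives: U_pp(0)=-12, U_pp(4)=12; U_qq(-2)=-18, U_qq(1)=18.
Local minima occur where both diagonal entries positive: (4, 1). Count: 1.

1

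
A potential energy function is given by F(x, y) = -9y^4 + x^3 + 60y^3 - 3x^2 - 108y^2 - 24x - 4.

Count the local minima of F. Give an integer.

1

F separates as a function of x plus a function of y, so ∇F=0 decouples.
∂F/∂x = 3(x - 4)(x + 2) = 0 at x ∈ {-2, 4}; ∂F/∂y = -36y(y - 3)(y - 2) = 0 at y ∈ {0, 2, 3}.
The Hessian is diagonal: diag(F_xx, F_yy). Second derivatives: F_xx(-2)=-18, F_xx(4)=18; F_yy(0)=-216, F_yy(2)=72, F_yy(3)=-108.
Local minima occur where both diagonal entries positive: (4, 2). Count: 1.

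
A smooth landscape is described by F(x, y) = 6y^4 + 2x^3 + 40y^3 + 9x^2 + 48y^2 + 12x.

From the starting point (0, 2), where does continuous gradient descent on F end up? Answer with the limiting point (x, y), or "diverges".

(-1, 0)

F is separable, so gradient descent decouples: x follows -∂F/∂x, y follows -∂F/∂y.
∂F/∂x = 6(x + 1)(x + 2); at x=0 this is 12, so x decreases.
∂F/∂y = 24y(y + 1)(y + 4); at y=2 this is 864, so y decreases.
x converges to its nearest critical value -1 (a local min of the x-part); y converges to 0. The iterate converges to (-1, 0).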